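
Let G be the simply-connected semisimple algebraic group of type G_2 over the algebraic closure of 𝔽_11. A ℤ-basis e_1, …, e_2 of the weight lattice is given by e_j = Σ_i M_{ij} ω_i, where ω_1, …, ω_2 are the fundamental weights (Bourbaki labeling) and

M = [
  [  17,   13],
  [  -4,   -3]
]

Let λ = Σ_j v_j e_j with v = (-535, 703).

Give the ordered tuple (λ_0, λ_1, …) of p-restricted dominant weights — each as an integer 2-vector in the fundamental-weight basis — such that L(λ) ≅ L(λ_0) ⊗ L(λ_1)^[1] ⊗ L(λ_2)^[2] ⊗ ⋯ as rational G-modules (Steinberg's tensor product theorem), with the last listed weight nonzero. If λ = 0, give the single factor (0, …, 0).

((0, 9), (4, 2))

Change of basis e → ω: c = M·v where v = (-535, 703):
  c_1 = (17)·(-535) + 13·703 = 44
  c_2 = (-4)·(-535) + (-3)·(703) = 31
p = 11; digits c_i = Σ_j d_{ij}·11^j, 0 ≤ d_{ij} < 11:
  c_1 = 44 = 0·11^0 + 4·11^1
  c_2 = 31 = 9·11^0 + 2·11^1
λ_0 = (0, 9)
λ_1 = (4, 2)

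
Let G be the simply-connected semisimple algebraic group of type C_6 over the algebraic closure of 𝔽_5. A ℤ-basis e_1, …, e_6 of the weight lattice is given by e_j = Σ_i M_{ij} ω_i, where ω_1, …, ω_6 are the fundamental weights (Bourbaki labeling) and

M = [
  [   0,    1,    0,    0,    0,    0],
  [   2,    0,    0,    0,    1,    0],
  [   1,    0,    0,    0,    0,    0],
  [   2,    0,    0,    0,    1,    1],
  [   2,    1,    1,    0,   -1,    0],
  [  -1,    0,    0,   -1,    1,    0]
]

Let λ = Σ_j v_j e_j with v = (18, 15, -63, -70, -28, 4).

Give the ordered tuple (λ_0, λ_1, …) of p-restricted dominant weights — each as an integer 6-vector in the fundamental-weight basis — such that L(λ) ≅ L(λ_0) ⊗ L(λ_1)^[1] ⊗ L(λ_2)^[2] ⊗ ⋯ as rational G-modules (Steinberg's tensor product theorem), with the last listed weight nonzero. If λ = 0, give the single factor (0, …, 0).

((0, 3, 3, 2, 1, 4), (3, 1, 3, 2, 3, 4))

In the fundamental-weight basis, λ has coordinates c = M·v (v = (18, 15, -63, -70, -28, 4)):
  c_1 = 0*18 + 1*15 + 0*-63 + 0*-70 + 0*-28 + 0*4 = 15
  c_2 = 2*18 + 0*15 + 0*-63 + 0*-70 + 1*-28 + 0*4 = 8
  c_3 = 1*18 + 0*15 + 0*-63 + 0*-70 + 0*-28 + 0*4 = 18
  c_4 = 2*18 + 0*15 + 0*-63 + 0*-70 + 1*-28 + 1*4 = 12
  c_5 = 2*18 + 1*15 + 1*-63 + 0*-70 + -1*-28 + 0*4 = 16
  c_6 = -1*18 + 0*15 + 0*-63 + -1*-70 + 1*-28 + 0*4 = 24
Base-5 expansion of each c_i:
  c_1 = 15 = 0·5^0 + 3·5^1
  c_2 = 8 = 3·5^0 + 1·5^1
  c_3 = 18 = 3·5^0 + 3·5^1
  c_4 = 12 = 2·5^0 + 2·5^1
  c_5 = 16 = 1·5^0 + 3·5^1
  c_6 = 24 = 4·5^0 + 4·5^1
λ_0 = (0, 3, 3, 2, 1, 4)
λ_1 = (3, 1, 3, 2, 3, 4)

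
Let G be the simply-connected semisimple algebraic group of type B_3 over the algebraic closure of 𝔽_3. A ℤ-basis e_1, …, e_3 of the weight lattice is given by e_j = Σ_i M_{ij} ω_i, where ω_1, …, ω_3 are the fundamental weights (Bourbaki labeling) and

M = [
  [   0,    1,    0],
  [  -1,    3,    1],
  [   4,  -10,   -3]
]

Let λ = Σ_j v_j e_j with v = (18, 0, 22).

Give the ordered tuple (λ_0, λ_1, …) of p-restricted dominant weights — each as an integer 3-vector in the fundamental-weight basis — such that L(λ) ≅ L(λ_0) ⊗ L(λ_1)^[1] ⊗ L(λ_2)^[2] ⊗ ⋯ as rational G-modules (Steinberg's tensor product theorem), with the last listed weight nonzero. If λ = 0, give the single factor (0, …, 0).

Compute c_i = Σ_j M_{ij} v_j with v = (18, 0, 22):
  c_1 = 0·18 + 1·0 + 0·22 = 0
  c_2 = (-1)·(18) + 3·0 + 1·22 = 4
  c_3 = 4·18 + (-10)·(0) + (-3)·(22) = 6
Expand coordinatewise in base 3:
  c_1 = 0
  c_2 = 4 = 1·3^0 + 1·3^1
  c_3 = 6 = 0·3^0 + 2·3^1
Factor λ_0 = (0, 1, 0)
Factor λ_1 = (0, 1, 2)

((0, 1, 0), (0, 1, 2))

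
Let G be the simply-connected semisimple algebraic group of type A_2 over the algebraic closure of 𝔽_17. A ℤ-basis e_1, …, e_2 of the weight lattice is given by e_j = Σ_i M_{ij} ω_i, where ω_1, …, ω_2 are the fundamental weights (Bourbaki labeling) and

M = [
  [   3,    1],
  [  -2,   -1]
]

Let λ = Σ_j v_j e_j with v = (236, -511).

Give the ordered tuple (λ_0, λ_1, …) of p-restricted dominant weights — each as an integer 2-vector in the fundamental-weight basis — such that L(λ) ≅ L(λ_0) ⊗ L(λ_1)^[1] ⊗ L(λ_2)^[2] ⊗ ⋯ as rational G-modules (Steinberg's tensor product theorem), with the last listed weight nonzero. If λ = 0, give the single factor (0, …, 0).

((10, 5), (11, 2))

Compute c_i = Σ_j M_{ij} v_j with v = (236, -511):
  c_1 = (3)·(236) + (1)·(-511) = 197
  c_2 = (-2)·(236) + (-1)·(-511) = 39
p = 17; digits c_i = Σ_j d_{ij}·17^j, 0 ≤ d_{ij} < 17:
  c_1 = 197 = 10·17^0 + 11·17^1
  c_2 = 39 = 5·17^0 + 2·17^1
p-restricted factor λ_0 = (10, 5)
p-restricted factor λ_1 = (11, 2)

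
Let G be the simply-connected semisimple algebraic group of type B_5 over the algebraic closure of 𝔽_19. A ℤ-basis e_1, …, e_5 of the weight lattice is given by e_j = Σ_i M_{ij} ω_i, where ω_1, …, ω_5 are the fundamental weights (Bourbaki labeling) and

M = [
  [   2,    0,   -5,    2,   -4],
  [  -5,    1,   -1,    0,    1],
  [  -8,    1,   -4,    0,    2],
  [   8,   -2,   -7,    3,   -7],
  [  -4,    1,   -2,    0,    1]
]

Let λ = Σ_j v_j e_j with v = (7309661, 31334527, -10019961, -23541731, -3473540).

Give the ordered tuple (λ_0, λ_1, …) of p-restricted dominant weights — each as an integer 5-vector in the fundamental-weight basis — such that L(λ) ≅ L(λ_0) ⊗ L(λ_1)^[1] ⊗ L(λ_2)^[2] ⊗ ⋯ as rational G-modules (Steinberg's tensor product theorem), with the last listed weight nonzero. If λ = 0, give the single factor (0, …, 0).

In the fundamental-weight basis, λ has coordinates c = M·v (v = (7309661, 31334527, -10019961, -23541731, -3473540)):
  c_1 = (2)·(7309661) + (0)·(31334527) + (-5)·(-10019961) + (2)·(-23541731) + (-4)·(-3473540) = 31529825
  c_2 = (-5)·(7309661) + (1)·(31334527) + (-1)·(-10019961) + (0)·(-23541731) + (1)·(-3473540) = 1332643
  c_3 = (-8)·(7309661) + (1)·(31334527) + (-4)·(-10019961) + (0)·(-23541731) + (2)·(-3473540) = 5990003
  c_4 = (8)·(7309661) + (-2)·(31334527) + (-7)·(-10019961) + (3)·(-23541731) + (-7)·(-3473540) = 19637548
  c_5 = (-4)·(7309661) + (1)·(31334527) + (-2)·(-10019961) + (0)·(-23541731) + (1)·(-3473540) = 18662265
p = 19; digits c_i = Σ_j d_{ij}·19^j, 0 ≤ d_{ij} < 19:
  c_1 = 31529825 = 9·19^0 + 4·19^1 + 16·19^2 + 17·19^3 + 13·19^4 + 12·19^5
  c_2 = 1332643 = 2·19^0 + 10·19^1 + 5·19^2 + 4·19^3 + 10·19^4
  c_3 = 5990003 = 6·19^0 + 15·19^1 + 5·19^2 + 18·19^3 + 7·19^4 + 2·19^5
  c_4 = 19637548 = 3·19^0 + 12·19^1 + 0·19^2 + 13·19^3 + 17·19^4 + 7·19^5
  c_5 = 18662265 = 9·19^0 + 0·19^1 + 16·19^2 + 3·19^3 + 10·19^4 + 7·19^5
λ_0 = (9, 2, 6, 3, 9)
λ_1 = (4, 10, 15, 12, 0)
λ_2 = (16, 5, 5, 0, 16)
λ_3 = (17, 4, 18, 13, 3)
λ_4 = (13, 10, 7, 17, 10)
λ_5 = (12, 0, 2, 7, 7)

((9, 2, 6, 3, 9), (4, 10, 15, 12, 0), (16, 5, 5, 0, 16), (17, 4, 18, 13, 3), (13, 10, 7, 17, 10), (12, 0, 2, 7, 7))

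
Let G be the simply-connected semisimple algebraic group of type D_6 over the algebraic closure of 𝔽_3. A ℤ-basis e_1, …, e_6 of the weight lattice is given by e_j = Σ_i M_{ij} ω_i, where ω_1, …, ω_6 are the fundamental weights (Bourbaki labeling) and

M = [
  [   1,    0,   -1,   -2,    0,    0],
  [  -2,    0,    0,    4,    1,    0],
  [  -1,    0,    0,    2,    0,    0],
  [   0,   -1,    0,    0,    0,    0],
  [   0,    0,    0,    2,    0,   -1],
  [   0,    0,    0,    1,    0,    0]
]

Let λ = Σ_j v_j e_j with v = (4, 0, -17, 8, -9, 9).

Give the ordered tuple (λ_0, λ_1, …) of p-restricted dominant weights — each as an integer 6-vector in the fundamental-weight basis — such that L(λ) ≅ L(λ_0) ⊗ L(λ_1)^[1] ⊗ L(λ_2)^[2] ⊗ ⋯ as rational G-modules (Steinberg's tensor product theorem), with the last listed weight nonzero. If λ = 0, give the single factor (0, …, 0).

((2, 0, 0, 0, 1, 2), (1, 2, 1, 0, 2, 2), (0, 1, 1, 0, 0, 0))

ω-coordinates c = M·v, v = (4, 0, -17, 8, -9, 9):
  c_1 = (1)·(4) + (0)·(0) + (-1)·(-17) + (-2)·(8) + (0)·(-9) + (0)·(9) = 5
  c_2 = (-2)·(4) + (0)·(0) + (0)·(-17) + (4)·(8) + (1)·(-9) + (0)·(9) = 15
  c_3 = (-1)·(4) + (0)·(0) + (0)·(-17) + (2)·(8) + (0)·(-9) + (0)·(9) = 12
  c_4 = (0)·(4) + (-1)·(0) + (0)·(-17) + (0)·(8) + (0)·(-9) + (0)·(9) = 0
  c_5 = (0)·(4) + (0)·(0) + (0)·(-17) + (2)·(8) + (0)·(-9) + (-1)·(9) = 7
  c_6 = (0)·(4) + (0)·(0) + (0)·(-17) + (1)·(8) + (0)·(-9) + (0)·(9) = 8
p = 3; digits c_i = Σ_j d_{ij}·3^j, 0 ≤ d_{ij} < 3:
  c_1 = 5 = 2·3^0 + 1·3^1
  c_2 = 15 = 0·3^0 + 2·3^1 + 1·3^2
  c_3 = 12 = 0·3^0 + 1·3^1 + 1·3^2
  c_4 = 0
  c_5 = 7 = 1·3^0 + 2·3^1
  c_6 = 8 = 2·3^0 + 2·3^1
p-restricted factor λ_0 = (2, 0, 0, 0, 1, 2)
p-restricted factor λ_1 = (1, 2, 1, 0, 2, 2)
p-restricted factor λ_2 = (0, 1, 1, 0, 0, 0)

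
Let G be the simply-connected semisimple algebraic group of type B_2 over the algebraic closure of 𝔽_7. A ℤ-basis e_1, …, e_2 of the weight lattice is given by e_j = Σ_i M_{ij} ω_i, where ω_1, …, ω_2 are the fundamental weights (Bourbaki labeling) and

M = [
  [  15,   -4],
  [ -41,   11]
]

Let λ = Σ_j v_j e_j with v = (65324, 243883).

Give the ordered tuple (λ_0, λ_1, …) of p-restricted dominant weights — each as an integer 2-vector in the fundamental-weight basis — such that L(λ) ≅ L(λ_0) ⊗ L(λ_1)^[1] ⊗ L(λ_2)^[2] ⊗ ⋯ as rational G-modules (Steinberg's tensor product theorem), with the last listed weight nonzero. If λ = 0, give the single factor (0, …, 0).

((2, 5), (2, 2), (4, 6), (5, 5), (1, 1))

Change of basis e → ω: c = M·v where v = (65324, 243883):
  c_1 = (15)·(65324) + (-4)·(243883) = 4328
  c_2 = (-41)·(65324) + (11)·(243883) = 4429
p = 7; digits c_i = Σ_j d_{ij}·7^j, 0 ≤ d_{ij} < 7:
  c_1 = 4328 = 2·7^0 + 2·7^1 + 4·7^2 + 5·7^3 + 1·7^4
  c_2 = 4429 = 5·7^0 + 2·7^1 + 6·7^2 + 5·7^3 + 1·7^4
p-restricted factor λ_0 = (2, 5)
p-restricted factor λ_1 = (2, 2)
p-restricted factor λ_2 = (4, 6)
p-restricted factor λ_3 = (5, 5)
p-restricted factor λ_4 = (1, 1)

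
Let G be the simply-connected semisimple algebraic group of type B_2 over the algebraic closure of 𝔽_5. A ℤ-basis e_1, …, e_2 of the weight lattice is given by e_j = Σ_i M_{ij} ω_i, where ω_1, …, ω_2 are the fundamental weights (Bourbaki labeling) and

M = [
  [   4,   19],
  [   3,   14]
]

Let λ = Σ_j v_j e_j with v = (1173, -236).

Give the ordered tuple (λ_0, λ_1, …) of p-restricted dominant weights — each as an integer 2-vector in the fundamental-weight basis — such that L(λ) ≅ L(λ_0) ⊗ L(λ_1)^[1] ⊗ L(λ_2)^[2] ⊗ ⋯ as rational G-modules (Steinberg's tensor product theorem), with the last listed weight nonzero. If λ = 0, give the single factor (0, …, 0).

Converting to the ω-basis (c_i = row i of M dotted with v = (1173, -236)):
  c_1 = 4*1173 + 19*-236 = 208
  c_2 = 3*1173 + 14*-236 = 215
Base-5 expansion of each c_i:
  c_1 = 208 = 3·5^0 + 1·5^1 + 3·5^2 + 1·5^3
  c_2 = 215 = 0·5^0 + 3·5^1 + 3·5^2 + 1·5^3
λ_0 = (3, 0)
λ_1 = (1, 3)
λ_2 = (3, 3)
λ_3 = (1, 1)

((3, 0), (1, 3), (3, 3), (1, 1))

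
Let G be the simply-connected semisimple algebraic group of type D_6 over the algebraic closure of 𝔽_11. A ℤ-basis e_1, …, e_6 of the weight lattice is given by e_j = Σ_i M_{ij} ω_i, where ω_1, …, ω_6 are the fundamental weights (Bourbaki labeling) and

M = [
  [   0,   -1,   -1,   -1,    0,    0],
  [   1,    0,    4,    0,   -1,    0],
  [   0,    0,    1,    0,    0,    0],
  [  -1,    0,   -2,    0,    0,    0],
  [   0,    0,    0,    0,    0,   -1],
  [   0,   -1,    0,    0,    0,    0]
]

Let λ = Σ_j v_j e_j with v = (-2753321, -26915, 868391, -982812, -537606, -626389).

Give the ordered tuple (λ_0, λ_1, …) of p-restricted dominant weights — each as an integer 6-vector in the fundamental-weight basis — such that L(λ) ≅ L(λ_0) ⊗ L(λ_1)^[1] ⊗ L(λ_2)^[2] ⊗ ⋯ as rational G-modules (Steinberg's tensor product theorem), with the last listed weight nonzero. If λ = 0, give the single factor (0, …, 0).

((8, 10, 7, 7, 5, 9), (0, 4, 8, 1, 8, 4), (2, 0, 4, 8, 6, 2), (7, 10, 3, 4, 8, 9), (9, 8, 4, 3, 9, 1), (0, 7, 5, 6, 3, 0))

Compute c_i = Σ_j M_{ij} v_j with v = (-2753321, -26915, 868391, -982812, -537606, -626389):
  c_1 = (0)·(-2753321) + (-1)·(-26915) + (-1)·(868391) + (-1)·(-982812) + (0)·(-537606) + (0)·(-626389) = 141336
  c_2 = (1)·(-2753321) + (0)·(-26915) + (4)·(868391) + (0)·(-982812) + (-1)·(-537606) + (0)·(-626389) = 1257849
  c_3 = (0)·(-2753321) + (0)·(-26915) + (1)·(868391) + (0)·(-982812) + (0)·(-537606) + (0)·(-626389) = 868391
  c_4 = (-1)·(-2753321) + (0)·(-26915) + (-2)·(868391) + (0)·(-982812) + (0)·(-537606) + (0)·(-626389) = 1016539
  c_5 = (0)·(-2753321) + (0)·(-26915) + (0)·(868391) + (0)·(-982812) + (0)·(-537606) + (-1)·(-626389) = 626389
  c_6 = (0)·(-2753321) + (-1)·(-26915) + (0)·(868391) + (0)·(-982812) + (0)·(-537606) + (0)·(-626389) = 26915
p = 11; digits c_i = Σ_j d_{ij}·11^j, 0 ≤ d_{ij} < 11:
  c_1 = 141336 = 8·11^0 + 0·11^1 + 2·11^2 + 7·11^3 + 9·11^4
  c_2 = 1257849 = 10·11^0 + 4·11^1 + 0·11^2 + 10·11^3 + 8·11^4 + 7·11^5
  c_3 = 868391 = 7·11^0 + 8·11^1 + 4·11^2 + 3·11^3 + 4·11^4 + 5·11^5
  c_4 = 1016539 = 7·11^0 + 1·11^1 + 8·11^2 + 4·11^3 + 3·11^4 + 6·11^5
  c_5 = 626389 = 5·11^0 + 8·11^1 + 6·11^2 + 8·11^3 + 9·11^4 + 3·11^5
  c_6 = 26915 = 9·11^0 + 4·11^1 + 2·11^2 + 9·11^3 + 1·11^4
λ_0 = (8, 10, 7, 7, 5, 9)
λ_1 = (0, 4, 8, 1, 8, 4)
λ_2 = (2, 0, 4, 8, 6, 2)
λ_3 = (7, 10, 3, 4, 8, 9)
λ_4 = (9, 8, 4, 3, 9, 1)
λ_5 = (0, 7, 5, 6, 3, 0)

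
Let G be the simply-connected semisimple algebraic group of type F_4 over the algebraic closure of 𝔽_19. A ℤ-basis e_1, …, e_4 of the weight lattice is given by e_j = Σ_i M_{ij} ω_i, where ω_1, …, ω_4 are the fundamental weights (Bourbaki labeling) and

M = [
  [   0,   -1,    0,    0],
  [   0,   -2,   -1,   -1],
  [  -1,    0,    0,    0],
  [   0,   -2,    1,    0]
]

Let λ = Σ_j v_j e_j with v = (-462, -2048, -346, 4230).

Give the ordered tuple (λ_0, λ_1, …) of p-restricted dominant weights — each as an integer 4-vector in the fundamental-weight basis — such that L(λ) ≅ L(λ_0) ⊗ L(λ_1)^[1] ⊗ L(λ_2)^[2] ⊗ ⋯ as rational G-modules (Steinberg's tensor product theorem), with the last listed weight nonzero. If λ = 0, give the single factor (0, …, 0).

ω-coordinates c = M·v, v = (-462, -2048, -346, 4230):
  c_1 = (0)·(-462) + (-1)·(-2048) + (0)·(-346) + (0)·(4230) = 2048
  c_2 = (0)·(-462) + (-2)·(-2048) + (-1)·(-346) + (-1)·(4230) = 212
  c_3 = (-1)·(-462) + (0)·(-2048) + (0)·(-346) + (0)·(4230) = 462
  c_4 = (0)·(-462) + (-2)·(-2048) + (1)·(-346) + (0)·(4230) = 3750
Base-19 expansion of each c_i:
  c_1 = 2048 = 15·19^0 + 12·19^1 + 5·19^2
  c_2 = 212 = 3·19^0 + 11·19^1
  c_3 = 462 = 6·19^0 + 5·19^1 + 1·19^2
  c_4 = 3750 = 7·19^0 + 7·19^1 + 10·19^2
Factor λ_0 = (15, 3, 6, 7)
Factor λ_1 = (12, 11, 5, 7)
Factor λ_2 = (5, 0, 1, 10)

((15, 3, 6, 7), (12, 11, 5, 7), (5, 0, 1, 10))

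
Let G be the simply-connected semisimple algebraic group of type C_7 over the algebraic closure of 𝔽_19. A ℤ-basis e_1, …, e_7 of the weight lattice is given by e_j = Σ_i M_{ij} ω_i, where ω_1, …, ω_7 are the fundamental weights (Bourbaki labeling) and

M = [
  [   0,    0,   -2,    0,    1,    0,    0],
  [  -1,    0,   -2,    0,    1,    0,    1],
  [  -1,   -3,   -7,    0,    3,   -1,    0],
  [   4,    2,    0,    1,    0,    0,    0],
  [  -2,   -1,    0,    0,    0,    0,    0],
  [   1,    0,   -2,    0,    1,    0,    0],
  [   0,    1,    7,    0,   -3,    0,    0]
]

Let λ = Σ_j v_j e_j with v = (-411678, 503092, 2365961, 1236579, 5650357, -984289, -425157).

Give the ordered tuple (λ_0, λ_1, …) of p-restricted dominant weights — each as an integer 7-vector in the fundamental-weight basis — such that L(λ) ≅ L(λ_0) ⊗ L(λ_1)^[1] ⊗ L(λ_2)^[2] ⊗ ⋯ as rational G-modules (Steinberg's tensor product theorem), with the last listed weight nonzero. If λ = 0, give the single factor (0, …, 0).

Change of basis e → ω: c = M·v where v = (-411678, 503092, 2365961, 1236579, 5650357, -984289, -425157):
  c_1 = (0)·(-411678) + 0·503092 + (-2)·(2365961) + 0·1236579 + 1·5650357 + (0)·(-984289) + (0)·(-425157) = 918435
  c_2 = (-1)·(-411678) + 0·503092 + (-2)·(2365961) + 0·1236579 + 1·5650357 + (0)·(-984289) + (1)·(-425157) = 904956
  c_3 = (-1)·(-411678) + (-3)·(503092) + (-7)·(2365961) + 0·1236579 + 3·5650357 + (-1)·(-984289) + (0)·(-425157) = 276035
  c_4 = (4)·(-411678) + 2·503092 + 0·2365961 + 1·1236579 + 0·5650357 + (0)·(-984289) + (0)·(-425157) = 596051
  c_5 = (-2)·(-411678) + (-1)·(503092) + 0·2365961 + 0·1236579 + 0·5650357 + (0)·(-984289) + (0)·(-425157) = 320264
  c_6 = (1)·(-411678) + 0·503092 + (-2)·(2365961) + 0·1236579 + 1·5650357 + (0)·(-984289) + (0)·(-425157) = 506757
  c_7 = (0)·(-411678) + 1·503092 + 7·2365961 + 0·1236579 + (-3)·(5650357) + (0)·(-984289) + (0)·(-425157) = 113748
Expand coordinatewise in base 19:
  c_1 = 918435 = 13·19^0 + 2·19^1 + 17·19^2 + 0·19^3 + 7·19^4
  c_2 = 904956 = 5·19^0 + 15·19^1 + 17·19^2 + 17·19^3 + 6·19^4
  c_3 = 276035 = 3·19^0 + 12·19^1 + 4·19^2 + 2·19^3 + 2·19^4
  c_4 = 596051 = 2·19^0 + 2·19^1 + 17·19^2 + 10·19^3 + 4·19^4
  c_5 = 320264 = 0·19^0 + 3·19^1 + 13·19^2 + 8·19^3 + 2·19^4
  c_6 = 506757 = 8·19^0 + 14·19^1 + 16·19^2 + 16·19^3 + 3·19^4
  c_7 = 113748 = 14·19^0 + 1·19^1 + 11·19^2 + 16·19^3
Factor λ_0 = (13, 5, 3, 2, 0, 8, 14)
Factor λ_1 = (2, 15, 12, 2, 3, 14, 1)
Factor λ_2 = (17, 17, 4, 17, 13, 16, 11)
Factor λ_3 = (0, 17, 2, 10, 8, 16, 16)
Factor λ_4 = (7, 6, 2, 4, 2, 3, 0)

((13, 5, 3, 2, 0, 8, 14), (2, 15, 12, 2, 3, 14, 1), (17, 17, 4, 17, 13, 16, 11), (0, 17, 2, 10, 8, 16, 16), (7, 6, 2, 4, 2, 3, 0))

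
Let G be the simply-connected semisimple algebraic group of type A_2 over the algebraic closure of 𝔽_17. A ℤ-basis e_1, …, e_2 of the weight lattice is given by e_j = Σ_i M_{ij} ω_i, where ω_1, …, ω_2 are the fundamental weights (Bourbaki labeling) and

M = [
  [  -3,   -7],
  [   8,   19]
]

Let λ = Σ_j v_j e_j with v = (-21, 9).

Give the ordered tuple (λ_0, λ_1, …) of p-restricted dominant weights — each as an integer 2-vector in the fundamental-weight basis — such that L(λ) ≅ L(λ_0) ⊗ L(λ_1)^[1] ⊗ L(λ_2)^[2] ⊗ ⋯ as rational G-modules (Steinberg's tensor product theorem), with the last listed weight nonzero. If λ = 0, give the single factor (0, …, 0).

Compute c_i = Σ_j M_{ij} v_j with v = (-21, 9):
  c_1 = -3*-21 + -7*9 = 0
  c_2 = 8*-21 + 19*9 = 3
Base-17 expansion of each c_i:
  c_1 = 0
  c_2 = 3 = 3·17^0
λ_0 = (0, 3)

((0, 3),)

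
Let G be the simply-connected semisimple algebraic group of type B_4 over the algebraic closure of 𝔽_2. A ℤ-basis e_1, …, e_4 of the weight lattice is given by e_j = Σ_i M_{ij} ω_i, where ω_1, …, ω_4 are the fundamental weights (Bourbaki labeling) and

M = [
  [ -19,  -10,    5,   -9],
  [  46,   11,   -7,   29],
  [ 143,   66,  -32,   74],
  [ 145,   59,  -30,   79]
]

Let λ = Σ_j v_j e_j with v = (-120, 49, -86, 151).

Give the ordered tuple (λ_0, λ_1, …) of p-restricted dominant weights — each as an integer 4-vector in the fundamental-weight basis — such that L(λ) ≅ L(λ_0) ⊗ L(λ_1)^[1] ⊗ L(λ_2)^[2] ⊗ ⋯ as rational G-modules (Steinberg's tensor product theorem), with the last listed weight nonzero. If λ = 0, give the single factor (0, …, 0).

ω-coordinates c = M·v, v = (-120, 49, -86, 151):
  c_1 = -19*-120 + -10*49 + 5*-86 + -9*151 = 1
  c_2 = 46*-120 + 11*49 + -7*-86 + 29*151 = 0
  c_3 = 143*-120 + 66*49 + -32*-86 + 74*151 = 0
  c_4 = 145*-120 + 59*49 + -30*-86 + 79*151 = 0
Writing each c_i in base p = 2:
  c_1 = 1 = 1·2^0
  c_2 = 0
  c_3 = 0
  c_4 = 0
Factor λ_0 = (1, 0, 0, 0)

((1, 0, 0, 0),)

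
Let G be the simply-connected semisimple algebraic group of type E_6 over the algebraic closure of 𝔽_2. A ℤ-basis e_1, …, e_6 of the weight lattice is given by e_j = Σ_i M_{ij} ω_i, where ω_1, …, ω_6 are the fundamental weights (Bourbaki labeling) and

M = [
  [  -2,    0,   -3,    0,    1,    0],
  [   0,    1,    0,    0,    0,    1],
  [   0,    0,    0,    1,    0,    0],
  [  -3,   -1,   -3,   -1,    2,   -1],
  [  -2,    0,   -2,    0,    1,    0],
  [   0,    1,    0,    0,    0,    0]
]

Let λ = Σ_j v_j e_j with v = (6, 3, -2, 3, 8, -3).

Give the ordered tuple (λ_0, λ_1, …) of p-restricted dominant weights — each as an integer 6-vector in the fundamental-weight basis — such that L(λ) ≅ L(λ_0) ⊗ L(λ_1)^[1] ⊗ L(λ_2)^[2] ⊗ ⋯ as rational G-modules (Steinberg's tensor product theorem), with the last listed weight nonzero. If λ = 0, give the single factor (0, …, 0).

ω-coordinates c = M·v, v = (6, 3, -2, 3, 8, -3):
  c_1 = -2*6 + 0*3 + -3*-2 + 0*3 + 1*8 + 0*-3 = 2
  c_2 = 0*6 + 1*3 + 0*-2 + 0*3 + 0*8 + 1*-3 = 0
  c_3 = 0*6 + 0*3 + 0*-2 + 1*3 + 0*8 + 0*-3 = 3
  c_4 = -3*6 + -1*3 + -3*-2 + -1*3 + 2*8 + -1*-3 = 1
  c_5 = -2*6 + 0*3 + -2*-2 + 0*3 + 1*8 + 0*-3 = 0
  c_6 = 0*6 + 1*3 + 0*-2 + 0*3 + 0*8 + 0*-3 = 3
Base-2 expansion of each c_i:
  c_1 = 2 = 0·2^0 + 1·2^1
  c_2 = 0
  c_3 = 3 = 1·2^0 + 1·2^1
  c_4 = 1 = 1·2^0
  c_5 = 0
  c_6 = 3 = 1·2^0 + 1·2^1
p-restricted factor λ_0 = (0, 0, 1, 1, 0, 1)
p-restricted factor λ_1 = (1, 0, 1, 0, 0, 1)

((0, 0, 1, 1, 0, 1), (1, 0, 1, 0, 0, 1))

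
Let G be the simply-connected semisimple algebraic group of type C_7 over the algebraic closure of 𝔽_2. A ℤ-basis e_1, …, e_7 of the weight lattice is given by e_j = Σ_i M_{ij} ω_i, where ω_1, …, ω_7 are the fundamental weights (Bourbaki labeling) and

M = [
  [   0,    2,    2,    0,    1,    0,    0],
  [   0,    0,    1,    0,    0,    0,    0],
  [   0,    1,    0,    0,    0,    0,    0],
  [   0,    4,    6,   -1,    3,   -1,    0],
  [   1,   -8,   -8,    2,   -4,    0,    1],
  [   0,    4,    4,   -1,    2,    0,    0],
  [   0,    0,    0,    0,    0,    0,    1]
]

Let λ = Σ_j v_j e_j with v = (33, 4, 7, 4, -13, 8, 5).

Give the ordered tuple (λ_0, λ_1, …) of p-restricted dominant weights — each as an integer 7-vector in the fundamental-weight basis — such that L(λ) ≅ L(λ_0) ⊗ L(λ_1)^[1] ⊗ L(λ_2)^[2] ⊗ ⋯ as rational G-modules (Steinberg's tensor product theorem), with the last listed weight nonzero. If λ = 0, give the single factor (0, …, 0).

Compute c_i = Σ_j M_{ij} v_j with v = (33, 4, 7, 4, -13, 8, 5):
  c_1 = 0*33 + 2*4 + 2*7 + 0*4 + 1*-13 + 0*8 + 0*5 = 9
  c_2 = 0*33 + 0*4 + 1*7 + 0*4 + 0*-13 + 0*8 + 0*5 = 7
  c_3 = 0*33 + 1*4 + 0*7 + 0*4 + 0*-13 + 0*8 + 0*5 = 4
  c_4 = 0*33 + 4*4 + 6*7 + -1*4 + 3*-13 + -1*8 + 0*5 = 7
  c_5 = 1*33 + -8*4 + -8*7 + 2*4 + -4*-13 + 0*8 + 1*5 = 10
  c_6 = 0*33 + 4*4 + 4*7 + -1*4 + 2*-13 + 0*8 + 0*5 = 14
  c_7 = 0*33 + 0*4 + 0*7 + 0*4 + 0*-13 + 0*8 + 1*5 = 5
Expand coordinatewise in base 2:
  c_1 = 9 = 1·2^0 + 0·2^1 + 0·2^2 + 1·2^3
  c_2 = 7 = 1·2^0 + 1·2^1 + 1·2^2
  c_3 = 4 = 0·2^0 + 0·2^1 + 1·2^2
  c_4 = 7 = 1·2^0 + 1·2^1 + 1·2^2
  c_5 = 10 = 0·2^0 + 1·2^1 + 0·2^2 + 1·2^3
  c_6 = 14 = 0·2^0 + 1·2^1 + 1·2^2 + 1·2^3
  c_7 = 5 = 1·2^0 + 0·2^1 + 1·2^2
Factor λ_0 = (1, 1, 0, 1, 0, 0, 1)
Factor λ_1 = (0, 1, 0, 1, 1, 1, 0)
Factor λ_2 = (0, 1, 1, 1, 0, 1, 1)
Factor λ_3 = (1, 0, 0, 0, 1, 1, 0)

((1, 1, 0, 1, 0, 0, 1), (0, 1, 0, 1, 1, 1, 0), (0, 1, 1, 1, 0, 1, 1), (1, 0, 0, 0, 1, 1, 0))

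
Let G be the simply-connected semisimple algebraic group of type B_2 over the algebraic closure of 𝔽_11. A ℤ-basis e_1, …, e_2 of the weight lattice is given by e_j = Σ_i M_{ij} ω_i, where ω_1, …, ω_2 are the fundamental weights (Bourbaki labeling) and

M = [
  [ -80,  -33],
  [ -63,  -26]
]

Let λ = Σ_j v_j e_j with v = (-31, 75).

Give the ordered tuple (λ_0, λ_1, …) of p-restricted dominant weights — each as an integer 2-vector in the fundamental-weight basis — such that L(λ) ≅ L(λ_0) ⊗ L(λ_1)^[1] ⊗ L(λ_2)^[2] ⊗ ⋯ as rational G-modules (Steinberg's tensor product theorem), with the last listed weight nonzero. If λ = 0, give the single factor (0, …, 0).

Change of basis e → ω: c = M·v where v = (-31, 75):
  c_1 = (-80)·(-31) + (-33)·(75) = 5
  c_2 = (-63)·(-31) + (-26)·(75) = 3
Base-11 expansion of each c_i:
  c_1 = 5 = 5·11^0
  c_2 = 3 = 3·11^0
Factor λ_0 = (5, 3)

((5, 3),)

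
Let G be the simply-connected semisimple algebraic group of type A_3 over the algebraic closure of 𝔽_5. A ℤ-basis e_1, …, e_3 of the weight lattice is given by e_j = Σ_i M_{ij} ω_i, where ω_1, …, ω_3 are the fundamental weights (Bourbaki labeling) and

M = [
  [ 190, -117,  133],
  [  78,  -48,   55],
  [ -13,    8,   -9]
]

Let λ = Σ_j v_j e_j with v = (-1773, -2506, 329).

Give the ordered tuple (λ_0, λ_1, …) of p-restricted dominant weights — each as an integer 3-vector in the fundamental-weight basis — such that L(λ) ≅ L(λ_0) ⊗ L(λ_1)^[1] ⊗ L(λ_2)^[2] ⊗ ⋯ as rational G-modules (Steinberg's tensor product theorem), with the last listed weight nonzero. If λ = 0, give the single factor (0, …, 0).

Compute c_i = Σ_j M_{ij} v_j with v = (-1773, -2506, 329):
  c_1 = (190)·(-1773) + (-117)·(-2506) + (133)·(329) = 89
  c_2 = (78)·(-1773) + (-48)·(-2506) + (55)·(329) = 89
  c_3 = (-13)·(-1773) + (8)·(-2506) + (-9)·(329) = 40
Writing each c_i in base p = 5:
  c_1 = 89 = 4·5^0 + 2·5^1 + 3·5^2
  c_2 = 89 = 4·5^0 + 2·5^1 + 3·5^2
  c_3 = 40 = 0·5^0 + 3·5^1 + 1·5^2
λ_0 = (4, 4, 0)
λ_1 = (2, 2, 3)
λ_2 = (3, 3, 1)

((4, 4, 0), (2, 2, 3), (3, 3, 1))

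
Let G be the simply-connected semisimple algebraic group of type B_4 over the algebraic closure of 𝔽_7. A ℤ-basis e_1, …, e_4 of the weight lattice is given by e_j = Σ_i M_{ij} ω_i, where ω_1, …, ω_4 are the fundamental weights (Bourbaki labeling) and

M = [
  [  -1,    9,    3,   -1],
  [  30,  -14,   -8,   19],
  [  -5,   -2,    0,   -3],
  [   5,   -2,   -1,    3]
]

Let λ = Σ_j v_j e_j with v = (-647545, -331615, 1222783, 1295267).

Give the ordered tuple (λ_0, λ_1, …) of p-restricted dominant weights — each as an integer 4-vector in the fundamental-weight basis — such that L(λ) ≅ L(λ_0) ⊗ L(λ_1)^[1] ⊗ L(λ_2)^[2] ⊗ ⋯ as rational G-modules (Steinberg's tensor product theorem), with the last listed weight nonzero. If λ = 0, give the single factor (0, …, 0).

((0, 4, 6, 1), (4, 2, 1, 4), (1, 3, 1, 0), (0, 2, 2, 6), (1, 4, 6, 1), (2, 2, 0, 5))

Compute c_i = Σ_j M_{ij} v_j with v = (-647545, -331615, 1222783, 1295267):
  c_1 = (-1)·(-647545) + (9)·(-331615) + 3·1222783 + (-1)·(1295267) = 36092
  c_2 = (30)·(-647545) + (-14)·(-331615) + (-8)·(1222783) + 19·1295267 = 44069
  c_3 = (-5)·(-647545) + (-2)·(-331615) + 0·1222783 + (-3)·(1295267) = 15154
  c_4 = (5)·(-647545) + (-2)·(-331615) + (-1)·(1222783) + 3·1295267 = 88523
Expand coordinatewise in base 7:
  c_1 = 36092 = 0·7^0 + 4·7^1 + 1·7^2 + 0·7^3 + 1·7^4 + 2·7^5
  c_2 = 44069 = 4·7^0 + 2·7^1 + 3·7^2 + 2·7^3 + 4·7^4 + 2·7^5
  c_3 = 15154 = 6·7^0 + 1·7^1 + 1·7^2 + 2·7^3 + 6·7^4
  c_4 = 88523 = 1·7^0 + 4·7^1 + 0·7^2 + 6·7^3 + 1·7^4 + 5·7^5
Factor λ_0 = (0, 4, 6, 1)
Factor λ_1 = (4, 2, 1, 4)
Factor λ_2 = (1, 3, 1, 0)
Factor λ_3 = (0, 2, 2, 6)
Factor λ_4 = (1, 4, 6, 1)
Factor λ_5 = (2, 2, 0, 5)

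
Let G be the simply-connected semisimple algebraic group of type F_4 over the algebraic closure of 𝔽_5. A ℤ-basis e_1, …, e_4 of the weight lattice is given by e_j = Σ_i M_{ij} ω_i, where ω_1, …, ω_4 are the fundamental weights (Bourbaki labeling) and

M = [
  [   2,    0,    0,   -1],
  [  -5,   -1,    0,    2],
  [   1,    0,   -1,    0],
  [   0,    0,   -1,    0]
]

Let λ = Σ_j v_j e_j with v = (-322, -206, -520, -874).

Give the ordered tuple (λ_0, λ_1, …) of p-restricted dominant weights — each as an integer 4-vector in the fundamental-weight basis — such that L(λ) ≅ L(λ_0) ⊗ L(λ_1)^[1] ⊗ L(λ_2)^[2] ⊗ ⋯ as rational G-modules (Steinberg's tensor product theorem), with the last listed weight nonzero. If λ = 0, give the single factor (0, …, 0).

Compute c_i = Σ_j M_{ij} v_j with v = (-322, -206, -520, -874):
  c_1 = 2*-322 + 0*-206 + 0*-520 + -1*-874 = 230
  c_2 = -5*-322 + -1*-206 + 0*-520 + 2*-874 = 68
  c_3 = 1*-322 + 0*-206 + -1*-520 + 0*-874 = 198
  c_4 = 0*-322 + 0*-206 + -1*-520 + 0*-874 = 520
p = 5; digits c_i = Σ_j d_{ij}·5^j, 0 ≤ d_{ij} < 5:
  c_1 = 230 = 0·5^0 + 1·5^1 + 4·5^2 + 1·5^3
  c_2 = 68 = 3·5^0 + 3·5^1 + 2·5^2
  c_3 = 198 = 3·5^0 + 4·5^1 + 2·5^2 + 1·5^3
  c_4 = 520 = 0·5^0 + 4·5^1 + 0·5^2 + 4·5^3
Factor λ_0 = (0, 3, 3, 0)
Factor λ_1 = (1, 3, 4, 4)
Factor λ_2 = (4, 2, 2, 0)
Factor λ_3 = (1, 0, 1, 4)

((0, 3, 3, 0), (1, 3, 4, 4), (4, 2, 2, 0), (1, 0, 1, 4))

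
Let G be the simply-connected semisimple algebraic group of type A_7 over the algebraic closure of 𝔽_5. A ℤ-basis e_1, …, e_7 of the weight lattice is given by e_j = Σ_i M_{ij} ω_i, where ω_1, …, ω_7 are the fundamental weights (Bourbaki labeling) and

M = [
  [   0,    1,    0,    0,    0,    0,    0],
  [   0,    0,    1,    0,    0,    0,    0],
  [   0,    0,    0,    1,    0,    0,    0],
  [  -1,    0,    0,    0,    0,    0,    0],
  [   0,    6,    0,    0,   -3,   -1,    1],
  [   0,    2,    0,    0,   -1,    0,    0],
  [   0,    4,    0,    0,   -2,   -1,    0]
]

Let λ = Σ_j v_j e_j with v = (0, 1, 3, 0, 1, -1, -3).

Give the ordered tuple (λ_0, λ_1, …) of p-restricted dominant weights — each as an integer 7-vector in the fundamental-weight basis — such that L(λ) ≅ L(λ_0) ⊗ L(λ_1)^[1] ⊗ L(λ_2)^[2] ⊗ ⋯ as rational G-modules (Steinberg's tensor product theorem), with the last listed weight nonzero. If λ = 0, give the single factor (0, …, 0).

Converting to the ω-basis (c_i = row i of M dotted with v = (0, 1, 3, 0, 1, -1, -3)):
  c_1 = (0)·(0) + (1)·(1) + (0)·(3) + (0)·(0) + (0)·(1) + (0)·(-1) + (0)·(-3) = 1
  c_2 = (0)·(0) + (0)·(1) + (1)·(3) + (0)·(0) + (0)·(1) + (0)·(-1) + (0)·(-3) = 3
  c_3 = (0)·(0) + (0)·(1) + (0)·(3) + (1)·(0) + (0)·(1) + (0)·(-1) + (0)·(-3) = 0
  c_4 = (-1)·(0) + (0)·(1) + (0)·(3) + (0)·(0) + (0)·(1) + (0)·(-1) + (0)·(-3) = 0
  c_5 = (0)·(0) + (6)·(1) + (0)·(3) + (0)·(0) + (-3)·(1) + (-1)·(-1) + (1)·(-3) = 1
  c_6 = (0)·(0) + (2)·(1) + (0)·(3) + (0)·(0) + (-1)·(1) + (0)·(-1) + (0)·(-3) = 1
  c_7 = (0)·(0) + (4)·(1) + (0)·(3) + (0)·(0) + (-2)·(1) + (-1)·(-1) + (0)·(-3) = 3
Writing each c_i in base p = 5:
  c_1 = 1 = 1·5^0
  c_2 = 3 = 3·5^0
  c_3 = 0
  c_4 = 0
  c_5 = 1 = 1·5^0
  c_6 = 1 = 1·5^0
  c_7 = 3 = 3·5^0
Factor λ_0 = (1, 3, 0, 0, 1, 1, 3)

((1, 3, 0, 0, 1, 1, 3),)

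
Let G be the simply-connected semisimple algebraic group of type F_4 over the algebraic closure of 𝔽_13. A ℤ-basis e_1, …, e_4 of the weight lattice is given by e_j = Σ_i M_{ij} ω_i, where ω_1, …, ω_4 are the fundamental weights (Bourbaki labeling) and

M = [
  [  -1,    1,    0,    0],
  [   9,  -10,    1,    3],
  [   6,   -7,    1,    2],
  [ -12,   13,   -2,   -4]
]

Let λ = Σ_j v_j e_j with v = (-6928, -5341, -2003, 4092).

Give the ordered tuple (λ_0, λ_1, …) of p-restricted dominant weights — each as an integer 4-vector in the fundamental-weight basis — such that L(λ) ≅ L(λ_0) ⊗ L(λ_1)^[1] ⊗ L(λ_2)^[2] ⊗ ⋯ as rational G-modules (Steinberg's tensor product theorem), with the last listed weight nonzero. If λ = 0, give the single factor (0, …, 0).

((1, 5, 11, 2), (5, 11, 10, 12), (9, 7, 11, 7))

In the fundamental-weight basis, λ has coordinates c = M·v (v = (-6928, -5341, -2003, 4092)):
  c_1 = -1*-6928 + 1*-5341 + 0*-2003 + 0*4092 = 1587
  c_2 = 9*-6928 + -10*-5341 + 1*-2003 + 3*4092 = 1331
  c_3 = 6*-6928 + -7*-5341 + 1*-2003 + 2*4092 = 2000
  c_4 = -12*-6928 + 13*-5341 + -2*-2003 + -4*4092 = 1341
Writing each c_i in base p = 13:
  c_1 = 1587 = 1·13^0 + 5·13^1 + 9·13^2
  c_2 = 1331 = 5·13^0 + 11·13^1 + 7·13^2
  c_3 = 2000 = 11·13^0 + 10·13^1 + 11·13^2
  c_4 = 1341 = 2·13^0 + 12·13^1 + 7·13^2
Factor λ_0 = (1, 5, 11, 2)
Factor λ_1 = (5, 11, 10, 12)
Factor λ_2 = (9, 7, 11, 7)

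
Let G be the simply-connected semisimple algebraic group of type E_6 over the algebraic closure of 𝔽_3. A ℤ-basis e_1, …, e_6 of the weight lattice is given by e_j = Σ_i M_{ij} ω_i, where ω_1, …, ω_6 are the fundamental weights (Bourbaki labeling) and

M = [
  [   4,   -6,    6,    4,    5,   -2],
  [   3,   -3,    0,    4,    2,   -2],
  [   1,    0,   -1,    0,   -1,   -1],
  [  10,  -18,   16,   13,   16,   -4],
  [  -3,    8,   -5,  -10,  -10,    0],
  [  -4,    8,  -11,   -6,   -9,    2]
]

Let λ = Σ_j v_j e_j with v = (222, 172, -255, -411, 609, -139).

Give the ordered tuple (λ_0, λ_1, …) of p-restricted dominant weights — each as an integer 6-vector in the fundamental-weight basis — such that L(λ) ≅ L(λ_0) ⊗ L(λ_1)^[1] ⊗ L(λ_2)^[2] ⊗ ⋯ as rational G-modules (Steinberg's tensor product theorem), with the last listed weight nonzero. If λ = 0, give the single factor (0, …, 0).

((2, 2, 1, 1, 2, 0), (1, 0, 2, 0, 1, 0))

Change of basis e → ω: c = M·v where v = (222, 172, -255, -411, 609, -139):
  c_1 = 4*222 + -6*172 + 6*-255 + 4*-411 + 5*609 + -2*-139 = 5
  c_2 = 3*222 + -3*172 + 0*-255 + 4*-411 + 2*609 + -2*-139 = 2
  c_3 = 1*222 + 0*172 + -1*-255 + 0*-411 + -1*609 + -1*-139 = 7
  c_4 = 10*222 + -18*172 + 16*-255 + 13*-411 + 16*609 + -4*-139 = 1
  c_5 = -3*222 + 8*172 + -5*-255 + -10*-411 + -10*609 + 0*-139 = 5
  c_6 = -4*222 + 8*172 + -11*-255 + -6*-411 + -9*609 + 2*-139 = 0
p = 3; digits c_i = Σ_j d_{ij}·3^j, 0 ≤ d_{ij} < 3:
  c_1 = 5 = 2·3^0 + 1·3^1
  c_2 = 2 = 2·3^0
  c_3 = 7 = 1·3^0 + 2·3^1
  c_4 = 1 = 1·3^0
  c_5 = 5 = 2·3^0 + 1·3^1
  c_6 = 0
p-restricted factor λ_0 = (2, 2, 1, 1, 2, 0)
p-restricted factor λ_1 = (1, 0, 2, 0, 1, 0)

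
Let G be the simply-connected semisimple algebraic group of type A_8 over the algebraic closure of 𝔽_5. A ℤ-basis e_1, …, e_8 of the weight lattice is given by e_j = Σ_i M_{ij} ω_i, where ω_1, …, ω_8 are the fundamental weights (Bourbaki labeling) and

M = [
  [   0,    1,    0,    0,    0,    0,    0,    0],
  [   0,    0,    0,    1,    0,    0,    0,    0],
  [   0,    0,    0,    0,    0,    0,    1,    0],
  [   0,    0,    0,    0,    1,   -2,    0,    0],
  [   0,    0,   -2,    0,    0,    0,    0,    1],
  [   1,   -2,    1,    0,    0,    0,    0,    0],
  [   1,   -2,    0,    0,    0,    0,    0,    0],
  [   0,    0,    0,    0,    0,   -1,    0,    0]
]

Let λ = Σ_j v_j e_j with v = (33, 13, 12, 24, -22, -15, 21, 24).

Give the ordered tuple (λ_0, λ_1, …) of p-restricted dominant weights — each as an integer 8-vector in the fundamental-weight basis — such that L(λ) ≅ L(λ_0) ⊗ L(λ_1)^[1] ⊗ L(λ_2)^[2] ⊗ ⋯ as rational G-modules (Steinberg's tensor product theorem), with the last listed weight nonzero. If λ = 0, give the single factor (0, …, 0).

In the fundamental-weight basis, λ has coordinates c = M·v (v = (33, 13, 12, 24, -22, -15, 21, 24)):
  c_1 = (0)·(33) + (1)·(13) + (0)·(12) + (0)·(24) + (0)·(-22) + (0)·(-15) + (0)·(21) + (0)·(24) = 13
  c_2 = (0)·(33) + (0)·(13) + (0)·(12) + (1)·(24) + (0)·(-22) + (0)·(-15) + (0)·(21) + (0)·(24) = 24
  c_3 = (0)·(33) + (0)·(13) + (0)·(12) + (0)·(24) + (0)·(-22) + (0)·(-15) + (1)·(21) + (0)·(24) = 21
  c_4 = (0)·(33) + (0)·(13) + (0)·(12) + (0)·(24) + (1)·(-22) + (-2)·(-15) + (0)·(21) + (0)·(24) = 8
  c_5 = (0)·(33) + (0)·(13) + (-2)·(12) + (0)·(24) + (0)·(-22) + (0)·(-15) + (0)·(21) + (1)·(24) = 0
  c_6 = (1)·(33) + (-2)·(13) + (1)·(12) + (0)·(24) + (0)·(-22) + (0)·(-15) + (0)·(21) + (0)·(24) = 19
  c_7 = (1)·(33) + (-2)·(13) + (0)·(12) + (0)·(24) + (0)·(-22) + (0)·(-15) + (0)·(21) + (0)·(24) = 7
  c_8 = (0)·(33) + (0)·(13) + (0)·(12) + (0)·(24) + (0)·(-22) + (-1)·(-15) + (0)·(21) + (0)·(24) = 15
Base-5 expansion of each c_i:
  c_1 = 13 = 3·5^0 + 2·5^1
  c_2 = 24 = 4·5^0 + 4·5^1
  c_3 = 21 = 1·5^0 + 4·5^1
  c_4 = 8 = 3·5^0 + 1·5^1
  c_5 = 0
  c_6 = 19 = 4·5^0 + 3·5^1
  c_7 = 7 = 2·5^0 + 1·5^1
  c_8 = 15 = 0·5^0 + 3·5^1
λ_0 = (3, 4, 1, 3, 0, 4, 2, 0)
λ_1 = (2, 4, 4, 1, 0, 3, 1, 3)

((3, 4, 1, 3, 0, 4, 2, 0), (2, 4, 4, 1, 0, 3, 1, 3))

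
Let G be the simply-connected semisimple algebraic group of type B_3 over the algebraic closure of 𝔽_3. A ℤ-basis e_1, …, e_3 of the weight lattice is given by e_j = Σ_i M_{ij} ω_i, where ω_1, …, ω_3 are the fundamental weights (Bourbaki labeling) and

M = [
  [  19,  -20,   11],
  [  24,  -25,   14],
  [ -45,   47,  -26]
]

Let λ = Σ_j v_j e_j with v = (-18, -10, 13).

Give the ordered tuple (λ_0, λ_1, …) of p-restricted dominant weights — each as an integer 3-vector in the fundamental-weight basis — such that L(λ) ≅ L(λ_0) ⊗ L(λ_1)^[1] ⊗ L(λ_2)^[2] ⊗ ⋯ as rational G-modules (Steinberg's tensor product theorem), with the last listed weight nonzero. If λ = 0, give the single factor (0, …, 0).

Compute c_i = Σ_j M_{ij} v_j with v = (-18, -10, 13):
  c_1 = (19)·(-18) + (-20)·(-10) + (11)·(13) = 1
  c_2 = (24)·(-18) + (-25)·(-10) + (14)·(13) = 0
  c_3 = (-45)·(-18) + (47)·(-10) + (-26)·(13) = 2
p = 3; digits c_i = Σ_j d_{ij}·3^j, 0 ≤ d_{ij} < 3:
  c_1 = 1 = 1·3^0
  c_2 = 0
  c_3 = 2 = 2·3^0
Factor λ_0 = (1, 0, 2)

((1, 0, 2),)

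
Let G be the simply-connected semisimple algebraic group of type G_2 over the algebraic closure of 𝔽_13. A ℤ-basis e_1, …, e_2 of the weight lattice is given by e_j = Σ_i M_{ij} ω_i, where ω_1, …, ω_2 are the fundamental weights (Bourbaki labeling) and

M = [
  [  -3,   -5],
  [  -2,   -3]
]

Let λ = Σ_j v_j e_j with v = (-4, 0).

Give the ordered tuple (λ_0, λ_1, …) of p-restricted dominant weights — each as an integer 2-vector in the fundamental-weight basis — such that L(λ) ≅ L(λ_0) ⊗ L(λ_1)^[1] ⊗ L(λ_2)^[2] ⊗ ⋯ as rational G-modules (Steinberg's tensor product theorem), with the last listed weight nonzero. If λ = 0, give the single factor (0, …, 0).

((12, 8),)

Compute c_i = Σ_j M_{ij} v_j with v = (-4, 0):
  c_1 = (-3)·(-4) + (-5)·(0) = 12
  c_2 = (-2)·(-4) + (-3)·(0) = 8
Expand coordinatewise in base 13:
  c_1 = 12 = 12·13^0
  c_2 = 8 = 8·13^0
λ_0 = (12, 8)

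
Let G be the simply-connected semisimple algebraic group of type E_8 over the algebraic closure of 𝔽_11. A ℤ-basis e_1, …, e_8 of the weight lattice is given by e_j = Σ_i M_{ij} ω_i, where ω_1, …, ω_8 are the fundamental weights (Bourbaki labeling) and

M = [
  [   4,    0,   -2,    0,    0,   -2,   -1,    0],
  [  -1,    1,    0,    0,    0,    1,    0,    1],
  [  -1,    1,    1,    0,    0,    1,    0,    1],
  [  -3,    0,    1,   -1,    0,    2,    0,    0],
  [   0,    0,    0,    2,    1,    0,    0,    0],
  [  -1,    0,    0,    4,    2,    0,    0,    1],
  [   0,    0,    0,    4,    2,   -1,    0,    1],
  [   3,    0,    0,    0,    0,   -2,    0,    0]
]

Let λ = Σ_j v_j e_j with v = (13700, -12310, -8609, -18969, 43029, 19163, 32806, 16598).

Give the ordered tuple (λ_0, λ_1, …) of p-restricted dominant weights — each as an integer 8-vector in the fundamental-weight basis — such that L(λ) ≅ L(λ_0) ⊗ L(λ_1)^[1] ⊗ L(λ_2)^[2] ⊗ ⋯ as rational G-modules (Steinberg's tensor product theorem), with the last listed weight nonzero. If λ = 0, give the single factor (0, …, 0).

ω-coordinates c = M·v, v = (13700, -12310, -8609, -18969, 43029, 19163, 32806, 16598):
  c_1 = (4)·(13700) + (0)·(-12310) + (-2)·(-8609) + (0)·(-18969) + (0)·(43029) + (-2)·(19163) + (-1)·(32806) + (0)·(16598) = 886
  c_2 = (-1)·(13700) + (1)·(-12310) + (0)·(-8609) + (0)·(-18969) + (0)·(43029) + (1)·(19163) + (0)·(32806) + (1)·(16598) = 9751
  c_3 = (-1)·(13700) + (1)·(-12310) + (1)·(-8609) + (0)·(-18969) + (0)·(43029) + (1)·(19163) + (0)·(32806) + (1)·(16598) = 1142
  c_4 = (-3)·(13700) + (0)·(-12310) + (1)·(-8609) + (-1)·(-18969) + (0)·(43029) + (2)·(19163) + (0)·(32806) + (0)·(16598) = 7586
  c_5 = (0)·(13700) + (0)·(-12310) + (0)·(-8609) + (2)·(-18969) + (1)·(43029) + (0)·(19163) + (0)·(32806) + (0)·(16598) = 5091
  c_6 = (-1)·(13700) + (0)·(-12310) + (0)·(-8609) + (4)·(-18969) + (2)·(43029) + (0)·(19163) + (0)·(32806) + (1)·(16598) = 13080
  c_7 = (0)·(13700) + (0)·(-12310) + (0)·(-8609) + (4)·(-18969) + (2)·(43029) + (-1)·(19163) + (0)·(32806) + (1)·(16598) = 7617
  c_8 = (3)·(13700) + (0)·(-12310) + (0)·(-8609) + (0)·(-18969) + (0)·(43029) + (-2)·(19163) + (0)·(32806) + (0)·(16598) = 2774
Writing each c_i in base p = 11:
  c_1 = 886 = 6·11^0 + 3·11^1 + 7·11^2
  c_2 = 9751 = 5·11^0 + 6·11^1 + 3·11^2 + 7·11^3
  c_3 = 1142 = 9·11^0 + 4·11^1 + 9·11^2
  c_4 = 7586 = 7·11^0 + 7·11^1 + 7·11^2 + 5·11^3
  c_5 = 5091 = 9·11^0 + 0·11^1 + 9·11^2 + 3·11^3
  c_6 = 13080 = 1·11^0 + 1·11^1 + 9·11^2 + 9·11^3
  c_7 = 7617 = 5·11^0 + 10·11^1 + 7·11^2 + 5·11^3
  c_8 = 2774 = 2·11^0 + 10·11^1 + 0·11^2 + 2·11^3
Factor λ_0 = (6, 5, 9, 7, 9, 1, 5, 2)
Factor λ_1 = (3, 6, 4, 7, 0, 1, 10, 10)
Factor λ_2 = (7, 3, 9, 7, 9, 9, 7, 0)
Factor λ_3 = (0, 7, 0, 5, 3, 9, 5, 2)

((6, 5, 9, 7, 9, 1, 5, 2), (3, 6, 4, 7, 0, 1, 10, 10), (7, 3, 9, 7, 9, 9, 7, 0), (0, 7, 0, 5, 3, 9, 5, 2))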